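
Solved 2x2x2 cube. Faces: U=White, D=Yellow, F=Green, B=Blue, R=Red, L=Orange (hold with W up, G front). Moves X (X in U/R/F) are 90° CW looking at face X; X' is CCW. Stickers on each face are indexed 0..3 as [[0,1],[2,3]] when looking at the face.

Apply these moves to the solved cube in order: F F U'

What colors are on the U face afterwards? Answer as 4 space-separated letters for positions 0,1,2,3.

Answer: W Y W Y

Derivation:
After move 1 (F): F=GGGG U=WWOO R=WRWR D=RRYY L=OYOY
After move 2 (F): F=GGGG U=WWYY R=OROR D=WWYY L=OROR
After move 3 (U'): U=WYWY F=ORGG R=GGOR B=ORBB L=BBOR
Query: U face = WYWY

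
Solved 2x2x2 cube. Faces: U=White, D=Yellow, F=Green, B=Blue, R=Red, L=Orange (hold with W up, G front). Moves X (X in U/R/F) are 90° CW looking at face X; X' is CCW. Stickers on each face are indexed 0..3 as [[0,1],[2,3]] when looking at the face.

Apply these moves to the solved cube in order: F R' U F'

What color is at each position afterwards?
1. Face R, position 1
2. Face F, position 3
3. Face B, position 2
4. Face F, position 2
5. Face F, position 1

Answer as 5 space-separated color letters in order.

Answer: B G R R O

Derivation:
After move 1 (F): F=GGGG U=WWOO R=WRWR D=RRYY L=OYOY
After move 2 (R'): R=RRWW U=WBOB F=GWGO D=RGYG B=YBRB
After move 3 (U): U=OWBB F=RRGO R=YBWW B=OYRB L=GWOY
After move 4 (F'): F=RORG U=OWYW R=GBRW D=WYYG L=GBOB
Query 1: R[1] = B
Query 2: F[3] = G
Query 3: B[2] = R
Query 4: F[2] = R
Query 5: F[1] = O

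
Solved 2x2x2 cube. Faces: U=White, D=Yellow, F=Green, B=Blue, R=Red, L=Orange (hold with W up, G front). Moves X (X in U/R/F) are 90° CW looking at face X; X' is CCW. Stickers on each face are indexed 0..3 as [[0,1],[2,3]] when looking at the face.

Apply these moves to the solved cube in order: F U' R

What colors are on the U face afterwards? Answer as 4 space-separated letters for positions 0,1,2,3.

Answer: W Y W G

Derivation:
After move 1 (F): F=GGGG U=WWOO R=WRWR D=RRYY L=OYOY
After move 2 (U'): U=WOWO F=OYGG R=GGWR B=WRBB L=BBOY
After move 3 (R): R=WGRG U=WYWG F=ORGY D=RBYW B=OROB
Query: U face = WYWG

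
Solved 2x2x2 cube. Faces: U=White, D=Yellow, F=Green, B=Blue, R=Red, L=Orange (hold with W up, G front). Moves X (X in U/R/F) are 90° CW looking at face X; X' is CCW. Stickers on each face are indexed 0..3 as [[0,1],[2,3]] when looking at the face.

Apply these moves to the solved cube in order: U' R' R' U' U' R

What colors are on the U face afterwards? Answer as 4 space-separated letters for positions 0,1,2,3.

After move 1 (U'): U=WWWW F=OOGG R=GGRR B=RRBB L=BBOO
After move 2 (R'): R=GRGR U=WBWR F=OWGW D=YOYG B=YRYB
After move 3 (R'): R=RRGG U=WYWY F=OBGR D=YWYW B=GROB
After move 4 (U'): U=YYWW F=BBGR R=OBGG B=RROB L=GROO
After move 5 (U'): U=YWYW F=GRGR R=BBGG B=OBOB L=RROO
After move 6 (R): R=GBGB U=YRYR F=GWGW D=YOYO B=WBWB
Query: U face = YRYR

Answer: Y R Y R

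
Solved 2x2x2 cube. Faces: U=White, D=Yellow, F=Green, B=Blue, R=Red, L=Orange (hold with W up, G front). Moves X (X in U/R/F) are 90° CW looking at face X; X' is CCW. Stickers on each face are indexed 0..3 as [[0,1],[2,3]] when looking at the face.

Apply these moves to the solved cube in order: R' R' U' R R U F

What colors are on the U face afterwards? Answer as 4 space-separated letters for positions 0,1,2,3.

Answer: W Y O G

Derivation:
After move 1 (R'): R=RRRR U=WBWB F=GWGW D=YGYG B=YBYB
After move 2 (R'): R=RRRR U=WYWY F=GBGB D=YWYW B=GBGB
After move 3 (U'): U=YYWW F=OOGB R=GBRR B=RRGB L=GBOO
After move 4 (R): R=RGRB U=YOWB F=OWGW D=YGYR B=WRYB
After move 5 (R): R=RRBG U=YWWW F=OGGR D=YYYW B=BROB
After move 6 (U): U=WYWW F=RRGR R=BRBG B=GBOB L=OGOO
After move 7 (F): F=GRRR U=WYOG R=WRWG D=BBYW L=OYOY
Query: U face = WYOG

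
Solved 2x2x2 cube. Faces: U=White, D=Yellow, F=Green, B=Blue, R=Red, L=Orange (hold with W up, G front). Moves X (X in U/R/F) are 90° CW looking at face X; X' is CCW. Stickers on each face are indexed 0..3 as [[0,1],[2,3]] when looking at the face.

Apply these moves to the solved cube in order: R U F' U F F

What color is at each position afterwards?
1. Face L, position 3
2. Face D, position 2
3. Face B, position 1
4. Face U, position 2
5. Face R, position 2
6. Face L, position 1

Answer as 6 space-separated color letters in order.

After move 1 (R): R=RRRR U=WGWG F=GYGY D=YBYB B=WBWB
After move 2 (U): U=WWGG F=RRGY R=WBRR B=OOWB L=GYOO
After move 3 (F'): F=RYRG U=WWWR R=BBYR D=YOYB L=GGOG
After move 4 (U): U=WWRW F=BBRG R=OOYR B=GGWB L=RYOG
After move 5 (F): F=RBGB U=WWGY R=ROWR D=YOYB L=RYOO
After move 6 (F): F=GRBB U=WWOY R=GOYR D=WRYB L=RYOO
Query 1: L[3] = O
Query 2: D[2] = Y
Query 3: B[1] = G
Query 4: U[2] = O
Query 5: R[2] = Y
Query 6: L[1] = Y

Answer: O Y G O Y Y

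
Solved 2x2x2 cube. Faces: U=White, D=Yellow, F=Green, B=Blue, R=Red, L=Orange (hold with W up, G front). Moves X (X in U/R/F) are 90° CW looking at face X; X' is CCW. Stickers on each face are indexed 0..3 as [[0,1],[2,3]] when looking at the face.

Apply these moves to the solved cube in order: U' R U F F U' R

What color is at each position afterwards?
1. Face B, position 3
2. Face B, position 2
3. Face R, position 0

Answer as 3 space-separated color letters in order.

After move 1 (U'): U=WWWW F=OOGG R=GGRR B=RRBB L=BBOO
After move 2 (R): R=RGRG U=WOWG F=OYGY D=YBYR B=WRWB
After move 3 (U): U=WWGO F=RGGY R=WRRG B=BBWB L=OYOO
After move 4 (F): F=GRYG U=WWOY R=GROG D=RWYR L=OYOB
After move 5 (F): F=YGGR U=WWBY R=ORYG D=OGYR L=OROW
After move 6 (U'): U=WYWB F=ORGR R=YGYG B=ORWB L=BBOW
After move 7 (R): R=YYGG U=WRWR F=OGGR D=OWYO B=BRYB
Query 1: B[3] = B
Query 2: B[2] = Y
Query 3: R[0] = Y

Answer: B Y Y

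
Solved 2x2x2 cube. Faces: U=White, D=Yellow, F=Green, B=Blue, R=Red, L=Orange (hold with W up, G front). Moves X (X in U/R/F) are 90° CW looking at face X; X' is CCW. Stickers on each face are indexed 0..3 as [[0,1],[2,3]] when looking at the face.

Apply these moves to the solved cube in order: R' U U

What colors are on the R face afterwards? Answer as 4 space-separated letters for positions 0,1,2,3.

Answer: O O R R

Derivation:
After move 1 (R'): R=RRRR U=WBWB F=GWGW D=YGYG B=YBYB
After move 2 (U): U=WWBB F=RRGW R=YBRR B=OOYB L=GWOO
After move 3 (U): U=BWBW F=YBGW R=OORR B=GWYB L=RROO
Query: R face = OORR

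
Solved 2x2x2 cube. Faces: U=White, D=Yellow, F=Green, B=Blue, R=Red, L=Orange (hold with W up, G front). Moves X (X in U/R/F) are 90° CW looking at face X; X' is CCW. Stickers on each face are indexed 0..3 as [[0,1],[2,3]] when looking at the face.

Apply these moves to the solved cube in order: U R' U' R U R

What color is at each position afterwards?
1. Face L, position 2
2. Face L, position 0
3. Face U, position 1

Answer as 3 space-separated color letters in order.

Answer: O G R

Derivation:
After move 1 (U): U=WWWW F=RRGG R=BBRR B=OOBB L=GGOO
After move 2 (R'): R=BRBR U=WBWO F=RWGW D=YRYG B=YOYB
After move 3 (U'): U=BOWW F=GGGW R=RWBR B=BRYB L=YOOO
After move 4 (R): R=BRRW U=BGWW F=GRGG D=YYYB B=WROB
After move 5 (U): U=WBWG F=BRGG R=WRRW B=YOOB L=GROO
After move 6 (R): R=RWWR U=WRWG F=BYGB D=YOYY B=GOBB
Query 1: L[2] = O
Query 2: L[0] = G
Query 3: U[1] = R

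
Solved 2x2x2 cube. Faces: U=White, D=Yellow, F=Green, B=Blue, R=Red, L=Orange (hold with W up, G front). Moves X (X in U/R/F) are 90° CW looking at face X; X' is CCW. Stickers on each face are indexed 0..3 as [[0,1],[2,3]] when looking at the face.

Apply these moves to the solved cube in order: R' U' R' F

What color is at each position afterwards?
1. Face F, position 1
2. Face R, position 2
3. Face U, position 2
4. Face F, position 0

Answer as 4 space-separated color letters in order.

Answer: O R O G

Derivation:
After move 1 (R'): R=RRRR U=WBWB F=GWGW D=YGYG B=YBYB
After move 2 (U'): U=BBWW F=OOGW R=GWRR B=RRYB L=YBOO
After move 3 (R'): R=WRGR U=BYWR F=OBGW D=YOYW B=GRGB
After move 4 (F): F=GOWB U=BYOB R=WRRR D=GWYW L=YYOO
Query 1: F[1] = O
Query 2: R[2] = R
Query 3: U[2] = O
Query 4: F[0] = G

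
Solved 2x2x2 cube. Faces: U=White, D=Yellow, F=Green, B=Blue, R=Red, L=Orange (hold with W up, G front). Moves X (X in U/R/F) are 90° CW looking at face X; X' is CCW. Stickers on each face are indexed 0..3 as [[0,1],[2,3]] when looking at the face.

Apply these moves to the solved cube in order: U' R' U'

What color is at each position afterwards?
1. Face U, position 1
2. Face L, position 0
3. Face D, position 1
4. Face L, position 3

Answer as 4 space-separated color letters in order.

Answer: R Y O O

Derivation:
After move 1 (U'): U=WWWW F=OOGG R=GGRR B=RRBB L=BBOO
After move 2 (R'): R=GRGR U=WBWR F=OWGW D=YOYG B=YRYB
After move 3 (U'): U=BRWW F=BBGW R=OWGR B=GRYB L=YROO
Query 1: U[1] = R
Query 2: L[0] = Y
Query 3: D[1] = O
Query 4: L[3] = O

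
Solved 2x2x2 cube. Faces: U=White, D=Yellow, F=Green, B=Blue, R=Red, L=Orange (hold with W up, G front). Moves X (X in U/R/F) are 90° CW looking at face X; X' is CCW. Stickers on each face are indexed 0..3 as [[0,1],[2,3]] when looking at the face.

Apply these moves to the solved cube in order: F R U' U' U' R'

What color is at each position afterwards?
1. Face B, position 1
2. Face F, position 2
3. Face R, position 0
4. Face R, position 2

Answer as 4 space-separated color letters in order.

After move 1 (F): F=GGGG U=WWOO R=WRWR D=RRYY L=OYOY
After move 2 (R): R=WWRR U=WGOG F=GRGY D=RBYB B=OBWB
After move 3 (U'): U=GGWO F=OYGY R=GRRR B=WWWB L=OBOY
After move 4 (U'): U=GOGW F=OBGY R=OYRR B=GRWB L=WWOY
After move 5 (U'): U=OWGG F=WWGY R=OBRR B=OYWB L=GROY
After move 6 (R'): R=BROR U=OWGO F=WWGG D=RWYY B=BYBB
Query 1: B[1] = Y
Query 2: F[2] = G
Query 3: R[0] = B
Query 4: R[2] = O

Answer: Y G B O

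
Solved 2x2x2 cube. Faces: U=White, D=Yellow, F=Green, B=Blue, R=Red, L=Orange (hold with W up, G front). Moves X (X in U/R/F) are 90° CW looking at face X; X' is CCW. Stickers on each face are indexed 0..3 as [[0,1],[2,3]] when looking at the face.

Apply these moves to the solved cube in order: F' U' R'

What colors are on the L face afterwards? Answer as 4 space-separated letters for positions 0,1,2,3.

Answer: B B O W

Derivation:
After move 1 (F'): F=GGGG U=WWRR R=YRYR D=OOYY L=OWOW
After move 2 (U'): U=WRWR F=OWGG R=GGYR B=YRBB L=BBOW
After move 3 (R'): R=GRGY U=WBWY F=ORGR D=OWYG B=YROB
Query: L face = BBOW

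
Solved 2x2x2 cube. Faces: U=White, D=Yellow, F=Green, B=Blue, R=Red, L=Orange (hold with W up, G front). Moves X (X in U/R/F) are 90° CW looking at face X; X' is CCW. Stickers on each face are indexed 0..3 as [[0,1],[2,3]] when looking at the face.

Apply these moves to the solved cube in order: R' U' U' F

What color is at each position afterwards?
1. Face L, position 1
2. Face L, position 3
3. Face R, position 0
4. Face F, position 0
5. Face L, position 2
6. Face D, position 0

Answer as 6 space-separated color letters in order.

After move 1 (R'): R=RRRR U=WBWB F=GWGW D=YGYG B=YBYB
After move 2 (U'): U=BBWW F=OOGW R=GWRR B=RRYB L=YBOO
After move 3 (U'): U=BWBW F=YBGW R=OORR B=GWYB L=RROO
After move 4 (F): F=GYWB U=BWOR R=BOWR D=ROYG L=RYOG
Query 1: L[1] = Y
Query 2: L[3] = G
Query 3: R[0] = B
Query 4: F[0] = G
Query 5: L[2] = O
Query 6: D[0] = R

Answer: Y G B G O R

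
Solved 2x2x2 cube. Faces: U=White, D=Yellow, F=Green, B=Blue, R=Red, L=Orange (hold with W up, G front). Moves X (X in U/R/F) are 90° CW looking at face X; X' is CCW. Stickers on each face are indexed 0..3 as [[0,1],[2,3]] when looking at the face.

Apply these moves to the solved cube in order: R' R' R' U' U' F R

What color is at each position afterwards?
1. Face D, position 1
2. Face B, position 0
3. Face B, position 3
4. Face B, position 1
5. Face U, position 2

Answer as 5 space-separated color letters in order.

Answer: W R B Y O

Derivation:
After move 1 (R'): R=RRRR U=WBWB F=GWGW D=YGYG B=YBYB
After move 2 (R'): R=RRRR U=WYWY F=GBGB D=YWYW B=GBGB
After move 3 (R'): R=RRRR U=WGWG F=GYGY D=YBYB B=WBWB
After move 4 (U'): U=GGWW F=OOGY R=GYRR B=RRWB L=WBOO
After move 5 (U'): U=GWGW F=WBGY R=OORR B=GYWB L=RROO
After move 6 (F): F=GWYB U=GWOR R=GOWR D=ROYB L=RYOB
After move 7 (R): R=WGRO U=GWOB F=GOYB D=RWYG B=RYWB
Query 1: D[1] = W
Query 2: B[0] = R
Query 3: B[3] = B
Query 4: B[1] = Y
Query 5: U[2] = O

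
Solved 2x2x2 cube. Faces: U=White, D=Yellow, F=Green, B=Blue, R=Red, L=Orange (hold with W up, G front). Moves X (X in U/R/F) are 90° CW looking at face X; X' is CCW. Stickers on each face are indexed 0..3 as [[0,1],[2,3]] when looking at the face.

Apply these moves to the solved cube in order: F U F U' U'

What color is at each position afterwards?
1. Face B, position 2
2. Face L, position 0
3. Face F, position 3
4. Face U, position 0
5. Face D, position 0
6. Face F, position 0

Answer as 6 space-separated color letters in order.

After move 1 (F): F=GGGG U=WWOO R=WRWR D=RRYY L=OYOY
After move 2 (U): U=OWOW F=WRGG R=BBWR B=OYBB L=GGOY
After move 3 (F): F=GWGR U=OWYG R=OBWR D=WBYY L=GROR
After move 4 (U'): U=WGOY F=GRGR R=GWWR B=OBBB L=OYOR
After move 5 (U'): U=GYWO F=OYGR R=GRWR B=GWBB L=OBOR
Query 1: B[2] = B
Query 2: L[0] = O
Query 3: F[3] = R
Query 4: U[0] = G
Query 5: D[0] = W
Query 6: F[0] = O

Answer: B O R G W O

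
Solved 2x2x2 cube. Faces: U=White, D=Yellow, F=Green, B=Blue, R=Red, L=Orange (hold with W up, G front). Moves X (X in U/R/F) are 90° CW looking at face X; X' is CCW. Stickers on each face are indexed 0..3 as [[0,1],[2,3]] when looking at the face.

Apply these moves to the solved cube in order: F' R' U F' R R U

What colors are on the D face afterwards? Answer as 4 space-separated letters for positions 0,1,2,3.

Answer: W W Y Y

Derivation:
After move 1 (F'): F=GGGG U=WWRR R=YRYR D=OOYY L=OWOW
After move 2 (R'): R=RRYY U=WBRB F=GWGR D=OGYG B=YBOB
After move 3 (U): U=RWBB F=RRGR R=YBYY B=OWOB L=GWOW
After move 4 (F'): F=RRRG U=RWYY R=GBOY D=WWYG L=GBOB
After move 5 (R): R=OGYB U=RRYG F=RWRG D=WOYO B=YWWB
After move 6 (R): R=YOBG U=RWYG F=RORO D=WWYY B=GWRB
After move 7 (U): U=YRGW F=YORO R=GWBG B=GBRB L=ROOB
Query: D face = WWYY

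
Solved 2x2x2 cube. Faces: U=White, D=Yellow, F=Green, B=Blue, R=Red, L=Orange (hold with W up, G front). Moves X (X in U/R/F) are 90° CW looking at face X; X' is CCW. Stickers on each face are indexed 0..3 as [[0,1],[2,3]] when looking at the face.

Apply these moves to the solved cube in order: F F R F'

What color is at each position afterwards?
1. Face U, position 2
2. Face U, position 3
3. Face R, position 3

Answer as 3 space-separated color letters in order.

Answer: O R R

Derivation:
After move 1 (F): F=GGGG U=WWOO R=WRWR D=RRYY L=OYOY
After move 2 (F): F=GGGG U=WWYY R=OROR D=WWYY L=OROR
After move 3 (R): R=OORR U=WGYG F=GWGY D=WBYB B=YBWB
After move 4 (F'): F=WYGG U=WGOR R=BOWR D=RRYB L=OGOY
Query 1: U[2] = O
Query 2: U[3] = R
Query 3: R[3] = R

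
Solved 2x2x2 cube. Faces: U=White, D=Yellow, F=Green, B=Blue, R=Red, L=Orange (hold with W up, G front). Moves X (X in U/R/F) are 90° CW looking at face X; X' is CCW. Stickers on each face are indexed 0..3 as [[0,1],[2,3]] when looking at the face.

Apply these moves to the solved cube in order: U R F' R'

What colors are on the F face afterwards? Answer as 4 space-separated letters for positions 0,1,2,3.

After move 1 (U): U=WWWW F=RRGG R=BBRR B=OOBB L=GGOO
After move 2 (R): R=RBRB U=WRWG F=RYGY D=YBYO B=WOWB
After move 3 (F'): F=YYRG U=WRRR R=BBYB D=GOYO L=GGOW
After move 4 (R'): R=BBBY U=WWRW F=YRRR D=GYYG B=OOOB
Query: F face = YRRR

Answer: Y R R R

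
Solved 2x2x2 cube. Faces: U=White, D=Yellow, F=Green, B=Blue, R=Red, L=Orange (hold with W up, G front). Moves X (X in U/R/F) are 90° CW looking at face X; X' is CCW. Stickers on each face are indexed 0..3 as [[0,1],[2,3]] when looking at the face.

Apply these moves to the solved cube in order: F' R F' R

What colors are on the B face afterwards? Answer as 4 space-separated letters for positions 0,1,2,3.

Answer: R B G B

Derivation:
After move 1 (F'): F=GGGG U=WWRR R=YRYR D=OOYY L=OWOW
After move 2 (R): R=YYRR U=WGRG F=GOGY D=OBYB B=RBWB
After move 3 (F'): F=OYGG U=WGYR R=BYOR D=WWYB L=OGOR
After move 4 (R): R=OBRY U=WYYG F=OWGB D=WWYR B=RBGB
Query: B face = RBGB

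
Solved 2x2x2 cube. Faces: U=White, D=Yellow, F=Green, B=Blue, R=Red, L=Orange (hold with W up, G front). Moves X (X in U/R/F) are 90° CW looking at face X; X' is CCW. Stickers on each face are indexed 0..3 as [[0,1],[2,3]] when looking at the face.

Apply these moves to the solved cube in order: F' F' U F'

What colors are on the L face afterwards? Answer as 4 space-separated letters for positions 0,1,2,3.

Answer: G W O Y

Derivation:
After move 1 (F'): F=GGGG U=WWRR R=YRYR D=OOYY L=OWOW
After move 2 (F'): F=GGGG U=WWYY R=OROR D=WWYY L=OROR
After move 3 (U): U=YWYW F=ORGG R=BBOR B=ORBB L=GGOR
After move 4 (F'): F=RGOG U=YWBO R=WBWR D=GRYY L=GWOY
Query: L face = GWOY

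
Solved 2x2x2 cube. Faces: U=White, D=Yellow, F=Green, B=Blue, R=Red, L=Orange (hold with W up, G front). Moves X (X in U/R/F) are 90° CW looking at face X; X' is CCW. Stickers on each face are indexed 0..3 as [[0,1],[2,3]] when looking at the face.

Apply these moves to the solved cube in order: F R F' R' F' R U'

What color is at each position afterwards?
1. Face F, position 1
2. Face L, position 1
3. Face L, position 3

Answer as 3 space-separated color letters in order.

After move 1 (F): F=GGGG U=WWOO R=WRWR D=RRYY L=OYOY
After move 2 (R): R=WWRR U=WGOG F=GRGY D=RBYB B=OBWB
After move 3 (F'): F=RYGG U=WGWR R=BWRR D=YYYB L=OGOO
After move 4 (R'): R=WRBR U=WWWO F=RGGR D=YYYG B=BBYB
After move 5 (F'): F=GRRG U=WWWB R=YRYR D=GOYG L=OOOW
After move 6 (R): R=YYRR U=WRWG F=GORG D=GYYB B=BBWB
After move 7 (U'): U=RGWW F=OORG R=GORR B=YYWB L=BBOW
Query 1: F[1] = O
Query 2: L[1] = B
Query 3: L[3] = W

Answer: O B W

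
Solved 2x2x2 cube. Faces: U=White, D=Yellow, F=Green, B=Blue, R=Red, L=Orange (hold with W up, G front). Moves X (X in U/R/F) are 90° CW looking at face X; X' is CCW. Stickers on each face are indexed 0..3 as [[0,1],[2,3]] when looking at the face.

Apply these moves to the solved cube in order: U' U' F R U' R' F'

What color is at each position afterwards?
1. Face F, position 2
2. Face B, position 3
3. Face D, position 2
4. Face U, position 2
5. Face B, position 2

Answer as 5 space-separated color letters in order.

After move 1 (U'): U=WWWW F=OOGG R=GGRR B=RRBB L=BBOO
After move 2 (U'): U=WWWW F=BBGG R=OORR B=GGBB L=RROO
After move 3 (F): F=GBGB U=WWOR R=WOWR D=ROYY L=RYOY
After move 4 (R): R=WWRO U=WBOB F=GOGY D=RBYG B=RGWB
After move 5 (U'): U=BBWO F=RYGY R=GORO B=WWWB L=RGOY
After move 6 (R'): R=OOGR U=BWWW F=RBGO D=RYYY B=GWBB
After move 7 (F'): F=BORG U=BWOG R=YORR D=GYYY L=RWOW
Query 1: F[2] = R
Query 2: B[3] = B
Query 3: D[2] = Y
Query 4: U[2] = O
Query 5: B[2] = B

Answer: R B Y O B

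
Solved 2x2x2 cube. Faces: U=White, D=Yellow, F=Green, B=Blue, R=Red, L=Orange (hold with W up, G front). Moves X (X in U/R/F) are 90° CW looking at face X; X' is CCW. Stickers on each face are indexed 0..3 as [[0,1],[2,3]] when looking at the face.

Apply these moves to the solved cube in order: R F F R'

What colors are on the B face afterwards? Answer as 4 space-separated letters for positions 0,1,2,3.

Answer: B B W B

Derivation:
After move 1 (R): R=RRRR U=WGWG F=GYGY D=YBYB B=WBWB
After move 2 (F): F=GGYY U=WGOO R=WRGR D=RRYB L=OYOB
After move 3 (F): F=YGYG U=WGBY R=OROR D=GWYB L=OROR
After move 4 (R'): R=RROO U=WWBW F=YGYY D=GGYG B=BBWB
Query: B face = BBWB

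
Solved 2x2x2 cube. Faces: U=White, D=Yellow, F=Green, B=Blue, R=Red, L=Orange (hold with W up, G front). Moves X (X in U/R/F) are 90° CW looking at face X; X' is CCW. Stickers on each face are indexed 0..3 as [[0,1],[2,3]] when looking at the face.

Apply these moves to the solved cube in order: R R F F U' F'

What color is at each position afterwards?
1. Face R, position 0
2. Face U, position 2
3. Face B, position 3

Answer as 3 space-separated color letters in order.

Answer: W B B

Derivation:
After move 1 (R): R=RRRR U=WGWG F=GYGY D=YBYB B=WBWB
After move 2 (R): R=RRRR U=WYWY F=GBGB D=YWYW B=GBGB
After move 3 (F): F=GGBB U=WYOO R=WRYR D=RRYW L=OYOW
After move 4 (F): F=BGBG U=WYWY R=OROR D=YWYW L=OROR
After move 5 (U'): U=YYWW F=ORBG R=BGOR B=ORGB L=GBOR
After move 6 (F'): F=RGOB U=YYBO R=WGYR D=BRYW L=GWOW
Query 1: R[0] = W
Query 2: U[2] = B
Query 3: B[3] = B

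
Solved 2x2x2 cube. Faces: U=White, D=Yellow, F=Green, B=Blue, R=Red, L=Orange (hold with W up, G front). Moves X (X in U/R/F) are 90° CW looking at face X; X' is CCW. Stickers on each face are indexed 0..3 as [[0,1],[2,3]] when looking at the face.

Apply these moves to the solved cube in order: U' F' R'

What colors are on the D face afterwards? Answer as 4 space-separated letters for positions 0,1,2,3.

After move 1 (U'): U=WWWW F=OOGG R=GGRR B=RRBB L=BBOO
After move 2 (F'): F=OGOG U=WWGR R=YGYR D=BOYY L=BWOW
After move 3 (R'): R=GRYY U=WBGR F=OWOR D=BGYG B=YROB
Query: D face = BGYG

Answer: B G Y G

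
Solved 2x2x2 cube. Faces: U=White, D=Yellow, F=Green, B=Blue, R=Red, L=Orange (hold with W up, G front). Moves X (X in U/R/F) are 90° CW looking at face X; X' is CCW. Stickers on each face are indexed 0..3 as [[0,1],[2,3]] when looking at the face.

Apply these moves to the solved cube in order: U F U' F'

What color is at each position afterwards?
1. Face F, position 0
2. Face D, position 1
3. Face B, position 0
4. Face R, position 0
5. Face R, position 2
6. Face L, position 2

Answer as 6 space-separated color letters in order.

After move 1 (U): U=WWWW F=RRGG R=BBRR B=OOBB L=GGOO
After move 2 (F): F=GRGR U=WWOG R=WBWR D=RBYY L=GYOY
After move 3 (U'): U=WGWO F=GYGR R=GRWR B=WBBB L=OOOY
After move 4 (F'): F=YRGG U=WGGW R=BRRR D=OYYY L=OOOW
Query 1: F[0] = Y
Query 2: D[1] = Y
Query 3: B[0] = W
Query 4: R[0] = B
Query 5: R[2] = R
Query 6: L[2] = O

Answer: Y Y W B R O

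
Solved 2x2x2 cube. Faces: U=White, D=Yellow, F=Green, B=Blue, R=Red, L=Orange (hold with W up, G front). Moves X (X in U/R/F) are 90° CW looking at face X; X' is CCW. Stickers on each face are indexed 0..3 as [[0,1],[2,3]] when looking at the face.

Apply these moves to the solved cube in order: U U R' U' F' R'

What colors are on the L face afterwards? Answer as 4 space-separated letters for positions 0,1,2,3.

After move 1 (U): U=WWWW F=RRGG R=BBRR B=OOBB L=GGOO
After move 2 (U): U=WWWW F=BBGG R=OORR B=GGBB L=RROO
After move 3 (R'): R=OROR U=WBWG F=BWGW D=YBYG B=YGYB
After move 4 (U'): U=BGWW F=RRGW R=BWOR B=ORYB L=YGOO
After move 5 (F'): F=RWRG U=BGBO R=BWYR D=GOYG L=YWOW
After move 6 (R'): R=WRBY U=BYBO F=RGRO D=GWYG B=GROB
Query: L face = YWOW

Answer: Y W O W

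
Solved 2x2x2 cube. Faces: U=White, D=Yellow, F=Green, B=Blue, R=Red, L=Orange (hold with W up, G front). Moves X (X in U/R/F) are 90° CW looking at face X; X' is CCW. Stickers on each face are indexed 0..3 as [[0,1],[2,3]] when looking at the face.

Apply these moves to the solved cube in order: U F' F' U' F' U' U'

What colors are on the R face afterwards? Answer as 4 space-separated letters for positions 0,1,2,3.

After move 1 (U): U=WWWW F=RRGG R=BBRR B=OOBB L=GGOO
After move 2 (F'): F=RGRG U=WWBR R=YBYR D=GOYY L=GWOW
After move 3 (F'): F=GGRR U=WWYY R=OBGR D=WWYY L=GROB
After move 4 (U'): U=WYWY F=GRRR R=GGGR B=OBBB L=OOOB
After move 5 (F'): F=RRGR U=WYGG R=WGWR D=OBYY L=OYOW
After move 6 (U'): U=YGWG F=OYGR R=RRWR B=WGBB L=OBOW
After move 7 (U'): U=GGYW F=OBGR R=OYWR B=RRBB L=WGOW
Query: R face = OYWR

Answer: O Y W R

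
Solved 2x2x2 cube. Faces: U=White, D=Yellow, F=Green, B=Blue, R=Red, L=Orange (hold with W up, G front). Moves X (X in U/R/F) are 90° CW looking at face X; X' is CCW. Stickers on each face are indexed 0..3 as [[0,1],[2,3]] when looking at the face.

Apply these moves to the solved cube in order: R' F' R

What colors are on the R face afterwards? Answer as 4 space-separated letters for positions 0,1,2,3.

Answer: Y G R R

Derivation:
After move 1 (R'): R=RRRR U=WBWB F=GWGW D=YGYG B=YBYB
After move 2 (F'): F=WWGG U=WBRR R=GRYR D=OOYG L=OBOW
After move 3 (R): R=YGRR U=WWRG F=WOGG D=OYYY B=RBBB
Query: R face = YGRR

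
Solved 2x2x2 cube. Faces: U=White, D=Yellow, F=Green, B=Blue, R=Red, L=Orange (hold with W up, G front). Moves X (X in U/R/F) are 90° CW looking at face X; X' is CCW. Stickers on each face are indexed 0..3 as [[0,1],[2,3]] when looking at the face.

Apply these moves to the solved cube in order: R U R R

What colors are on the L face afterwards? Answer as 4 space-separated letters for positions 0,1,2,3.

After move 1 (R): R=RRRR U=WGWG F=GYGY D=YBYB B=WBWB
After move 2 (U): U=WWGG F=RRGY R=WBRR B=OOWB L=GYOO
After move 3 (R): R=RWRB U=WRGY F=RBGB D=YWYO B=GOWB
After move 4 (R): R=RRBW U=WBGB F=RWGO D=YWYG B=YORB
Query: L face = GYOO

Answer: G Y O O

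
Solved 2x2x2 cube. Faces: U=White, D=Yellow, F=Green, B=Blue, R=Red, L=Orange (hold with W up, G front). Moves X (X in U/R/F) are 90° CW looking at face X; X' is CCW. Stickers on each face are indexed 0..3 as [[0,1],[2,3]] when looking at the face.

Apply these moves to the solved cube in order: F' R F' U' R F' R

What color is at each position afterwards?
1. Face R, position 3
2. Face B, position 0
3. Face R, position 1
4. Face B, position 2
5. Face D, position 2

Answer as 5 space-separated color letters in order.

Answer: O R W G Y

Derivation:
After move 1 (F'): F=GGGG U=WWRR R=YRYR D=OOYY L=OWOW
After move 2 (R): R=YYRR U=WGRG F=GOGY D=OBYB B=RBWB
After move 3 (F'): F=OYGG U=WGYR R=BYOR D=WWYB L=OGOR
After move 4 (U'): U=GRWY F=OGGG R=OYOR B=BYWB L=RBOR
After move 5 (R): R=OORY U=GGWG F=OWGB D=WWYB B=YYRB
After move 6 (F'): F=WBOG U=GGOR R=WOWY D=BRYB L=RGOW
After move 7 (R): R=WWYO U=GBOG F=WROB D=BRYY B=RYGB
Query 1: R[3] = O
Query 2: B[0] = R
Query 3: R[1] = W
Query 4: B[2] = G
Query 5: D[2] = Y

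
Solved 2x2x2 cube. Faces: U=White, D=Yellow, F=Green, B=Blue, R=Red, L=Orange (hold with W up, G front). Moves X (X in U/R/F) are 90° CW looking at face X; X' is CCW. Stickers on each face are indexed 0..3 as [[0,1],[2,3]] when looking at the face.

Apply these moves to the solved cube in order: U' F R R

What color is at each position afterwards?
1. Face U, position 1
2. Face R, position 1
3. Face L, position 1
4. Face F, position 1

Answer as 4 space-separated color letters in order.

After move 1 (U'): U=WWWW F=OOGG R=GGRR B=RRBB L=BBOO
After move 2 (F): F=GOGO U=WWOB R=WGWR D=RGYY L=BYOY
After move 3 (R): R=WWRG U=WOOO F=GGGY D=RBYR B=BRWB
After move 4 (R): R=RWGW U=WGOY F=GBGR D=RWYB B=OROB
Query 1: U[1] = G
Query 2: R[1] = W
Query 3: L[1] = Y
Query 4: F[1] = B

Answer: G W Y B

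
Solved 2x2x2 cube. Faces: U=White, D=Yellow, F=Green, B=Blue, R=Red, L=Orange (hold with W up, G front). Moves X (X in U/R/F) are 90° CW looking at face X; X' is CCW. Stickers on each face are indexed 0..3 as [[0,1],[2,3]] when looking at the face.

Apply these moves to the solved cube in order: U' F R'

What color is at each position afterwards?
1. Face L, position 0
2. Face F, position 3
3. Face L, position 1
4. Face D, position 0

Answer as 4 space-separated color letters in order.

After move 1 (U'): U=WWWW F=OOGG R=GGRR B=RRBB L=BBOO
After move 2 (F): F=GOGO U=WWOB R=WGWR D=RGYY L=BYOY
After move 3 (R'): R=GRWW U=WBOR F=GWGB D=ROYO B=YRGB
Query 1: L[0] = B
Query 2: F[3] = B
Query 3: L[1] = Y
Query 4: D[0] = R

Answer: B B Y R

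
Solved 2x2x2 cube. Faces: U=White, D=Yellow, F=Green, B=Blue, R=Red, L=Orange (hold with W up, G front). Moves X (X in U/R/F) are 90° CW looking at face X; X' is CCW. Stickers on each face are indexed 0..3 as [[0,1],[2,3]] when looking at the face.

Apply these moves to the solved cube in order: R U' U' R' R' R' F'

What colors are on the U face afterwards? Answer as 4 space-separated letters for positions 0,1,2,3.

Answer: G B R R

Derivation:
After move 1 (R): R=RRRR U=WGWG F=GYGY D=YBYB B=WBWB
After move 2 (U'): U=GGWW F=OOGY R=GYRR B=RRWB L=WBOO
After move 3 (U'): U=GWGW F=WBGY R=OORR B=GYWB L=RROO
After move 4 (R'): R=OROR U=GWGG F=WWGW D=YBYY B=BYBB
After move 5 (R'): R=RROO U=GBGB F=WWGG D=YWYW B=YYBB
After move 6 (R'): R=RORO U=GBGY F=WBGB D=YWYG B=WYWB
After move 7 (F'): F=BBWG U=GBRR R=WOYO D=ROYG L=RYOG
Query: U face = GBRR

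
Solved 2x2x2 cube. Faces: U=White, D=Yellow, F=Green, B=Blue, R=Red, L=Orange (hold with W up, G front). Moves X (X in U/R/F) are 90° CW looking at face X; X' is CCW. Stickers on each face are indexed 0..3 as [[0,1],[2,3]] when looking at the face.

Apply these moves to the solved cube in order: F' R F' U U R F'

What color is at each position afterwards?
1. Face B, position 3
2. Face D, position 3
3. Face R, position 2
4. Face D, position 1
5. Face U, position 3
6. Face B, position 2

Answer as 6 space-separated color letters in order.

Answer: B O W R R Y

Derivation:
After move 1 (F'): F=GGGG U=WWRR R=YRYR D=OOYY L=OWOW
After move 2 (R): R=YYRR U=WGRG F=GOGY D=OBYB B=RBWB
After move 3 (F'): F=OYGG U=WGYR R=BYOR D=WWYB L=OGOR
After move 4 (U): U=YWRG F=BYGG R=RBOR B=OGWB L=OYOR
After move 5 (U): U=RYGW F=RBGG R=OGOR B=OYWB L=BYOR
After move 6 (R): R=OORG U=RBGG F=RWGB D=WWYO B=WYYB
After move 7 (F'): F=WBRG U=RBOR R=WOWG D=YRYO L=BGOG
Query 1: B[3] = B
Query 2: D[3] = O
Query 3: R[2] = W
Query 4: D[1] = R
Query 5: U[3] = R
Query 6: B[2] = Y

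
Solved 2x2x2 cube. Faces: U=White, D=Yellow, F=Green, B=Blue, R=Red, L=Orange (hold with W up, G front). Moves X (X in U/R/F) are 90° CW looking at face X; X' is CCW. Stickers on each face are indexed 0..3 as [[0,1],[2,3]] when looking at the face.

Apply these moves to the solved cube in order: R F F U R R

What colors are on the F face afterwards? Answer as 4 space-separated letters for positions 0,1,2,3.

After move 1 (R): R=RRRR U=WGWG F=GYGY D=YBYB B=WBWB
After move 2 (F): F=GGYY U=WGOO R=WRGR D=RRYB L=OYOB
After move 3 (F): F=YGYG U=WGBY R=OROR D=GWYB L=OROR
After move 4 (U): U=BWYG F=ORYG R=WBOR B=ORWB L=YGOR
After move 5 (R): R=OWRB U=BRYG F=OWYB D=GWYO B=GRWB
After move 6 (R): R=ROBW U=BWYB F=OWYO D=GWYG B=GRRB
Query: F face = OWYO

Answer: O W Y O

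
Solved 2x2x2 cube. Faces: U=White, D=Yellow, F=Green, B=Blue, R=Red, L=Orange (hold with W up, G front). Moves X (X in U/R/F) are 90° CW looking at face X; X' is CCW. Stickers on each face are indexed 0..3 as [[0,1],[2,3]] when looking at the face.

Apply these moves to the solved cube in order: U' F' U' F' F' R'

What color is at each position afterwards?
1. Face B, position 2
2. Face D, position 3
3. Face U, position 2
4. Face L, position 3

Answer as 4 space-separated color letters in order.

Answer: W B O O

Derivation:
After move 1 (U'): U=WWWW F=OOGG R=GGRR B=RRBB L=BBOO
After move 2 (F'): F=OGOG U=WWGR R=YGYR D=BOYY L=BWOW
After move 3 (U'): U=WRWG F=BWOG R=OGYR B=YGBB L=RROW
After move 4 (F'): F=WGBO U=WROY R=OGBR D=RWYY L=RGOW
After move 5 (F'): F=GOWB U=WROB R=WGRR D=GWYY L=RYOO
After move 6 (R'): R=GRWR U=WBOY F=GRWB D=GOYB B=YGWB
Query 1: B[2] = W
Query 2: D[3] = B
Query 3: U[2] = O
Query 4: L[3] = O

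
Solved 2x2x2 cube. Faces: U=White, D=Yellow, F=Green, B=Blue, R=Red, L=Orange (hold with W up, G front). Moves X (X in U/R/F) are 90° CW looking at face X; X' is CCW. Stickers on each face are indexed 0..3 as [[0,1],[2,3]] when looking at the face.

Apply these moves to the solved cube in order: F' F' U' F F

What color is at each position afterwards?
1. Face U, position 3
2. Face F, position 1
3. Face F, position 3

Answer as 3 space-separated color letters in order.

Answer: W G O

Derivation:
After move 1 (F'): F=GGGG U=WWRR R=YRYR D=OOYY L=OWOW
After move 2 (F'): F=GGGG U=WWYY R=OROR D=WWYY L=OROR
After move 3 (U'): U=WYWY F=ORGG R=GGOR B=ORBB L=BBOR
After move 4 (F): F=GOGR U=WYRB R=WGYR D=OGYY L=BWOW
After move 5 (F): F=GGRO U=WYWW R=RGBR D=YWYY L=BOOG
Query 1: U[3] = W
Query 2: F[1] = G
Query 3: F[3] = O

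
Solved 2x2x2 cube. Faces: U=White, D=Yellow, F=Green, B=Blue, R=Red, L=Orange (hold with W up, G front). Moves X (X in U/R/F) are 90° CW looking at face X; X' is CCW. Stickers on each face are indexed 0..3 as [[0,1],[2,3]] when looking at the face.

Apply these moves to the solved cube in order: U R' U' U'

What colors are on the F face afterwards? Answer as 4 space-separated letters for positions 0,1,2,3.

After move 1 (U): U=WWWW F=RRGG R=BBRR B=OOBB L=GGOO
After move 2 (R'): R=BRBR U=WBWO F=RWGW D=YRYG B=YOYB
After move 3 (U'): U=BOWW F=GGGW R=RWBR B=BRYB L=YOOO
After move 4 (U'): U=OWBW F=YOGW R=GGBR B=RWYB L=BROO
Query: F face = YOGW

Answer: Y O G W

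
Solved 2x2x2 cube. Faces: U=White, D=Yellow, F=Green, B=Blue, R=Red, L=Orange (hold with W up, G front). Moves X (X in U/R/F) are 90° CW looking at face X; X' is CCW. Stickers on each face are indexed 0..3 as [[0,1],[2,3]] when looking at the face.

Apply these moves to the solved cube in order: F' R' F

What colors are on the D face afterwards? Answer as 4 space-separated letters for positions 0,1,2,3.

Answer: Y R Y G

Derivation:
After move 1 (F'): F=GGGG U=WWRR R=YRYR D=OOYY L=OWOW
After move 2 (R'): R=RRYY U=WBRB F=GWGR D=OGYG B=YBOB
After move 3 (F): F=GGRW U=WBWW R=RRBY D=YRYG L=OOOG
Query: D face = YRYG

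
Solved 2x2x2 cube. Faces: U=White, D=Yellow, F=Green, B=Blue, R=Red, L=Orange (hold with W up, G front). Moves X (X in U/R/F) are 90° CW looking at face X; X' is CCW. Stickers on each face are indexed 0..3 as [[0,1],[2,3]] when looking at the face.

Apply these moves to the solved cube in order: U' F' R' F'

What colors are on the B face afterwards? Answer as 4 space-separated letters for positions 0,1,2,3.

After move 1 (U'): U=WWWW F=OOGG R=GGRR B=RRBB L=BBOO
After move 2 (F'): F=OGOG U=WWGR R=YGYR D=BOYY L=BWOW
After move 3 (R'): R=GRYY U=WBGR F=OWOR D=BGYG B=YROB
After move 4 (F'): F=WROO U=WBGY R=GRBY D=WWYG L=BROG
Query: B face = YROB

Answer: Y R O B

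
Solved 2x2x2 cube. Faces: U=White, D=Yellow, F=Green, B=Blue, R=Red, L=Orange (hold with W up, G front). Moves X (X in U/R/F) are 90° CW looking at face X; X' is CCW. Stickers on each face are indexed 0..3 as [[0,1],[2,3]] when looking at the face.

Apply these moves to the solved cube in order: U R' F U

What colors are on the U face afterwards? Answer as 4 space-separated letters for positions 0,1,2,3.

Answer: O W G B

Derivation:
After move 1 (U): U=WWWW F=RRGG R=BBRR B=OOBB L=GGOO
After move 2 (R'): R=BRBR U=WBWO F=RWGW D=YRYG B=YOYB
After move 3 (F): F=GRWW U=WBOG R=WROR D=BBYG L=GYOR
After move 4 (U): U=OWGB F=WRWW R=YOOR B=GYYB L=GROR
Query: U face = OWGB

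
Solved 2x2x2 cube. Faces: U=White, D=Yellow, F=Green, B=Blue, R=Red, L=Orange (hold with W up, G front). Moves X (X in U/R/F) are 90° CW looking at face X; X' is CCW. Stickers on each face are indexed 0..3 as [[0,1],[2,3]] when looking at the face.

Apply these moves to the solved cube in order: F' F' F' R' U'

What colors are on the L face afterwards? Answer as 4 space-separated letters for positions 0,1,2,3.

After move 1 (F'): F=GGGG U=WWRR R=YRYR D=OOYY L=OWOW
After move 2 (F'): F=GGGG U=WWYY R=OROR D=WWYY L=OROR
After move 3 (F'): F=GGGG U=WWOO R=WRWR D=RRYY L=OYOY
After move 4 (R'): R=RRWW U=WBOB F=GWGO D=RGYG B=YBRB
After move 5 (U'): U=BBWO F=OYGO R=GWWW B=RRRB L=YBOY
Query: L face = YBOY

Answer: Y B O Y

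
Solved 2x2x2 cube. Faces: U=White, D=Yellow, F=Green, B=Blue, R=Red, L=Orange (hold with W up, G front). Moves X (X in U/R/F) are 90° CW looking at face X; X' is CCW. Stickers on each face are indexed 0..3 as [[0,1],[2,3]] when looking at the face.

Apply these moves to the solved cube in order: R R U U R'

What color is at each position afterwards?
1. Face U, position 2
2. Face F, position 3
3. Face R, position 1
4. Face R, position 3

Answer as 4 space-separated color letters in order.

Answer: Y W R R

Derivation:
After move 1 (R): R=RRRR U=WGWG F=GYGY D=YBYB B=WBWB
After move 2 (R): R=RRRR U=WYWY F=GBGB D=YWYW B=GBGB
After move 3 (U): U=WWYY F=RRGB R=GBRR B=OOGB L=GBOO
After move 4 (U): U=YWYW F=GBGB R=OORR B=GBGB L=RROO
After move 5 (R'): R=OROR U=YGYG F=GWGW D=YBYB B=WBWB
Query 1: U[2] = Y
Query 2: F[3] = W
Query 3: R[1] = R
Query 4: R[3] = R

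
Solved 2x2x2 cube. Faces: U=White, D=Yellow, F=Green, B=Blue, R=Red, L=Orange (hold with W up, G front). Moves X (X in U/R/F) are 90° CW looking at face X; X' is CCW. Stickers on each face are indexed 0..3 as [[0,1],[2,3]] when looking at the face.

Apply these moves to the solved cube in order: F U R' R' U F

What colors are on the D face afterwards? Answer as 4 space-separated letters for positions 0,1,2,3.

After move 1 (F): F=GGGG U=WWOO R=WRWR D=RRYY L=OYOY
After move 2 (U): U=OWOW F=WRGG R=BBWR B=OYBB L=GGOY
After move 3 (R'): R=BRBW U=OBOO F=WWGW D=RRYG B=YYRB
After move 4 (R'): R=RWBB U=OROY F=WBGO D=RWYW B=GYRB
After move 5 (U): U=OOYR F=RWGO R=GYBB B=GGRB L=WBOY
After move 6 (F): F=GROW U=OOYB R=YYRB D=BGYW L=WROW
Query: D face = BGYW

Answer: B G Y W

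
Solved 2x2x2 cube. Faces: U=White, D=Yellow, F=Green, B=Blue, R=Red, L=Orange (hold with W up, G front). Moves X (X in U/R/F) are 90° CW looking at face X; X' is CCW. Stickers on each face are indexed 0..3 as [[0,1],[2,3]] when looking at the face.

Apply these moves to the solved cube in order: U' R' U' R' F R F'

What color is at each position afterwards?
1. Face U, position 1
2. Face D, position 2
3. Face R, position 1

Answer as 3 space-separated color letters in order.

Answer: B Y W

Derivation:
After move 1 (U'): U=WWWW F=OOGG R=GGRR B=RRBB L=BBOO
After move 2 (R'): R=GRGR U=WBWR F=OWGW D=YOYG B=YRYB
After move 3 (U'): U=BRWW F=BBGW R=OWGR B=GRYB L=YROO
After move 4 (R'): R=WROG U=BYWG F=BRGW D=YBYW B=GROB
After move 5 (F): F=GBWR U=BYOR R=WRGG D=OWYW L=YYOB
After move 6 (R): R=GWGR U=BBOR F=GWWW D=OOYG B=RRYB
After move 7 (F'): F=WWGW U=BBGG R=OWOR D=YBYG L=YROO
Query 1: U[1] = B
Query 2: D[2] = Y
Query 3: R[1] = W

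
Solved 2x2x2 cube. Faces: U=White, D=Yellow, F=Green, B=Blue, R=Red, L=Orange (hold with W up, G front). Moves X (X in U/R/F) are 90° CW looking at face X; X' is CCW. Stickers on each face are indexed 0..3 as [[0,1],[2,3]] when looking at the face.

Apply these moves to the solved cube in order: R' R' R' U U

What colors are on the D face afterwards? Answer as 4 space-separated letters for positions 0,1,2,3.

After move 1 (R'): R=RRRR U=WBWB F=GWGW D=YGYG B=YBYB
After move 2 (R'): R=RRRR U=WYWY F=GBGB D=YWYW B=GBGB
After move 3 (R'): R=RRRR U=WGWG F=GYGY D=YBYB B=WBWB
After move 4 (U): U=WWGG F=RRGY R=WBRR B=OOWB L=GYOO
After move 5 (U): U=GWGW F=WBGY R=OORR B=GYWB L=RROO
Query: D face = YBYB

Answer: Y B Y B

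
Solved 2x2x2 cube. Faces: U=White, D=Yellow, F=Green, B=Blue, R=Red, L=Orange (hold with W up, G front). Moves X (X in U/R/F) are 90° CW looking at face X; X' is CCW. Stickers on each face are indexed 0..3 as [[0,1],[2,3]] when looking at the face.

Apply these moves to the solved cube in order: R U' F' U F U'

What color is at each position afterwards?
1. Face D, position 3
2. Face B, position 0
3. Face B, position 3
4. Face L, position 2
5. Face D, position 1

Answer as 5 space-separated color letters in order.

After move 1 (R): R=RRRR U=WGWG F=GYGY D=YBYB B=WBWB
After move 2 (U'): U=GGWW F=OOGY R=GYRR B=RRWB L=WBOO
After move 3 (F'): F=OYOG U=GGGR R=BYYR D=BOYB L=WWOW
After move 4 (U): U=GGRG F=BYOG R=RRYR B=WWWB L=OYOW
After move 5 (F): F=OBGY U=GGWY R=RRGR D=YRYB L=OBOO
After move 6 (U'): U=GYGW F=OBGY R=OBGR B=RRWB L=WWOO
Query 1: D[3] = B
Query 2: B[0] = R
Query 3: B[3] = B
Query 4: L[2] = O
Query 5: D[1] = R

Answer: B R B O R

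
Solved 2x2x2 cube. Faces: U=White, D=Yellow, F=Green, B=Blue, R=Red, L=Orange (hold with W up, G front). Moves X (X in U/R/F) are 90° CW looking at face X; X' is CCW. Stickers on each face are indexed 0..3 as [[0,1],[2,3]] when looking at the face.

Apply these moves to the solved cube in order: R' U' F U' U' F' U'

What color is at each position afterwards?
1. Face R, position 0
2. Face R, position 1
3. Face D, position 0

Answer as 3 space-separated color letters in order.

Answer: R O W

Derivation:
After move 1 (R'): R=RRRR U=WBWB F=GWGW D=YGYG B=YBYB
After move 2 (U'): U=BBWW F=OOGW R=GWRR B=RRYB L=YBOO
After move 3 (F): F=GOWO U=BBOB R=WWWR D=RGYG L=YYOG
After move 4 (U'): U=BBBO F=YYWO R=GOWR B=WWYB L=RROG
After move 5 (U'): U=BOBB F=RRWO R=YYWR B=GOYB L=WWOG
After move 6 (F'): F=RORW U=BOYW R=GYRR D=WGYG L=WBOB
After move 7 (U'): U=OWBY F=WBRW R=RORR B=GYYB L=GOOB
Query 1: R[0] = R
Query 2: R[1] = O
Query 3: D[0] = W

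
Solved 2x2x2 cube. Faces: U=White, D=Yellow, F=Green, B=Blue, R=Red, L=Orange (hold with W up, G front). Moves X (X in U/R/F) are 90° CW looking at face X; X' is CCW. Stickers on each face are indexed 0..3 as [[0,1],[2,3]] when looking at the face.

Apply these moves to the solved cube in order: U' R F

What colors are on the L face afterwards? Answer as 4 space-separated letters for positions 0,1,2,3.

Answer: B Y O B

Derivation:
After move 1 (U'): U=WWWW F=OOGG R=GGRR B=RRBB L=BBOO
After move 2 (R): R=RGRG U=WOWG F=OYGY D=YBYR B=WRWB
After move 3 (F): F=GOYY U=WOOB R=WGGG D=RRYR L=BYOB
Query: L face = BYOB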